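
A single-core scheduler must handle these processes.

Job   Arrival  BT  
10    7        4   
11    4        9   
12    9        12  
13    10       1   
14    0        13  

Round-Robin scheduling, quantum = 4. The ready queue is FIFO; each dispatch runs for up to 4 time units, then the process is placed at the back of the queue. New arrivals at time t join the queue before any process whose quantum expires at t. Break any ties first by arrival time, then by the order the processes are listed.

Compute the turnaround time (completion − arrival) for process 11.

26

Schedule: | 14 0-4 | 11 4-8 | 14 8-12 | 10 12-16 | 11 16-20 | 12 20-24 | 13 24-25 | 14 25-29 | 11 29-30 | 12 30-34 | 14 34-35 | 12 35-39 |
Completion: 10=16  11=30  12=39  13=25  14=35
Turnaround(11) = completion − arrival = 30 − 4 = 26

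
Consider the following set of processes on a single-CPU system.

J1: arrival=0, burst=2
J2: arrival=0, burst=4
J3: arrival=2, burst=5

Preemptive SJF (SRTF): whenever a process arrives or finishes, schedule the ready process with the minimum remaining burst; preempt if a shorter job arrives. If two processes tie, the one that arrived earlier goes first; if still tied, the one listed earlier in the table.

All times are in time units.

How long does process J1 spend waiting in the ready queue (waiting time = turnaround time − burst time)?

0

Timeline: | J1 0-2 | J2 2-6 | J3 6-11 |
Completion: J1=2  J2=6  J3=11
Waiting(J1) = turnaround − burst = 2 − 2 = 0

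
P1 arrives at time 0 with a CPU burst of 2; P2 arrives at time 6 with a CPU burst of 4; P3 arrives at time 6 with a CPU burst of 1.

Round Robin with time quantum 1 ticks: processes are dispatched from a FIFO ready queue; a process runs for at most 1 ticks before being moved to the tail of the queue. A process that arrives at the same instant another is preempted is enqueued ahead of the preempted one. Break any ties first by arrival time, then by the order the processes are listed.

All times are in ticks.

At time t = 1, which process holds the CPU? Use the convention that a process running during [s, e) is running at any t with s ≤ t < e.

Gantt: | P1 0-2 | idle 2-6 | P2 6-7 | P3 7-8 | P2 8-11 |
Completion: P1=2  P2=11  P3=8
Turnaround (C−A): P1=2  P2=5  P3=2

P1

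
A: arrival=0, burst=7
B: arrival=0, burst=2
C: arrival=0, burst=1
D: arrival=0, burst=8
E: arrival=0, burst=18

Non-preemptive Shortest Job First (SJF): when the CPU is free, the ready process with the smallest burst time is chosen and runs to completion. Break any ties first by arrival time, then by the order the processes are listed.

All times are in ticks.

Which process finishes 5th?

Timeline: | C 0-1 | B 1-3 | A 3-10 | D 10-18 | E 18-36 |
Completion: A=10  B=3  C=1  D=18  E=36
Turnaround (C−A): A=10  B=3  C=1  D=18  E=36
Finish order: C → B → A → D → E

E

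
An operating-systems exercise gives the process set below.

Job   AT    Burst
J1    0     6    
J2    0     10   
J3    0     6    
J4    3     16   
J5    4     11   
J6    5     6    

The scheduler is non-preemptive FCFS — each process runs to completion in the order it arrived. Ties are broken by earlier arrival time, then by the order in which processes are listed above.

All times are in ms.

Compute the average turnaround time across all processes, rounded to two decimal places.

Schedule: | J1 0-6 | J2 6-16 | J3 16-22 | J4 22-38 | J5 38-49 | J6 49-55 |
Completion: J1=6  J2=16  J3=22  J4=38  J5=49  J6=55
Turnaround (C−A): J1=6  J2=16  J3=22  J4=35  J5=45  J6=50
Turnaround times: J1=6, J2=16, J3=22, J4=35, J5=45, J6=50
Average turnaround = (6+16+22+35+45+50) / 6 = 174/6 = 29.00

29.00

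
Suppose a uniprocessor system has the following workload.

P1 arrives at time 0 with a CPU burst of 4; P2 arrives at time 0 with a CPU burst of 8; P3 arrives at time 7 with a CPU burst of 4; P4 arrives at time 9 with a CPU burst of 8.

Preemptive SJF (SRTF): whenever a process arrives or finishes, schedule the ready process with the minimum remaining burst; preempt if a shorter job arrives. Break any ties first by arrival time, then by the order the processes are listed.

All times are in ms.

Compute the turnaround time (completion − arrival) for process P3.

Timeline: | P1 0-4 | P2 4-7 | P3 7-11 | P2 11-16 | P4 16-24 |
Completion: P1=4  P2=16  P3=11  P4=24
Turnaround(P3) = completion − arrival = 11 − 7 = 4

4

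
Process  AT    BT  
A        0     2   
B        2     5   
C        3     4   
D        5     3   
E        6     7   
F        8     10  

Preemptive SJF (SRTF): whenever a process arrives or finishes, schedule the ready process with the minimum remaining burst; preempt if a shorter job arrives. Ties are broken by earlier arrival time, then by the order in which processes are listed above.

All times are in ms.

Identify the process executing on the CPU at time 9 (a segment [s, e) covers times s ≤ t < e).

Timeline: | A 0-2 | B 2-7 | D 7-10 | C 10-14 | E 14-21 | F 21-31 |
Completion: A=2  B=7  C=14  D=10  E=21  F=31
Turnaround (C−A): A=2  B=5  C=11  D=5  E=15  F=23

D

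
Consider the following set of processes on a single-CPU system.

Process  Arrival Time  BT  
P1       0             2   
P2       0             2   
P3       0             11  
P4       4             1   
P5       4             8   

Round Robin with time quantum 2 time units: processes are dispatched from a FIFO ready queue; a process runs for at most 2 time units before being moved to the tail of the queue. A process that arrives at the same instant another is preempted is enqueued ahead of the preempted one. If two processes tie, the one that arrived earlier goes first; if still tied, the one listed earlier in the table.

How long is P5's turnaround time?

Timeline: | P1 0-2 | P2 2-4 | P3 4-6 | P4 6-7 | P5 7-9 | P3 9-11 | P5 11-13 | P3 13-15 | P5 15-17 | P3 17-19 | P5 19-21 | P3 21-24 |
Completion: P1=2  P2=4  P3=24  P4=7  P5=21
Turnaround(P5) = completion − arrival = 21 − 4 = 17

17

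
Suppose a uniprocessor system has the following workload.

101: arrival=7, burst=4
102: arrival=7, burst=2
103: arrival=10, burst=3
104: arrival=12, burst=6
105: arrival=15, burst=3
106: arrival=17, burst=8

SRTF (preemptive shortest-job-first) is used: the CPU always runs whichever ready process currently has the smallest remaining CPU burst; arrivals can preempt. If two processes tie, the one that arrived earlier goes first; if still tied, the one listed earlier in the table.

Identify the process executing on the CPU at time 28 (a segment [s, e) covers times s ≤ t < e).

Timeline: | idle 0-7 | 102 7-9 | 101 9-13 | 103 13-16 | 105 16-19 | 104 19-25 | 106 25-33 |
Completion: 101=13  102=9  103=16  104=25  105=19  106=33
Turnaround (C−A): 101=6  102=2  103=6  104=13  105=4  106=16

106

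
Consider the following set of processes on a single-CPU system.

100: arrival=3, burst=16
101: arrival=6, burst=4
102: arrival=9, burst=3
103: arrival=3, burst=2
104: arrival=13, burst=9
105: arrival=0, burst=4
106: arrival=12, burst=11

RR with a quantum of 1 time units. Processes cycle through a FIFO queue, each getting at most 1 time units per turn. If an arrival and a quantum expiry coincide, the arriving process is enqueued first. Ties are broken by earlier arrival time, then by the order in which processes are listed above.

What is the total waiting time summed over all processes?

98

Timeline: | 105 0-3 | 100 3-4 | 103 4-5 | 105 5-6 | 100 6-7 | 103 7-8 | 101 8-9 | 100 9-10 | 102 10-11 | 101 11-12 | 100 12-13 | 102 13-14 | 106 14-15 | 101 15-16 | 104 16-17 | 100 17-18 | 102 18-19 | 106 19-20 | 101 20-21 | 104 21-22 | 100 22-23 | 106 23-24 | 104 24-25 | 100 25-26 | 106 26-27 | 104 27-28 | 100 28-29 | 106 29-30 | 104 30-31 | 100 31-32 | 106 32-33 | 104 33-34 | 100 34-35 | 106 35-36 | 104 36-37 | 100 37-38 | 106 38-39 | 104 39-40 | 100 40-41 | 106 41-42 | 104 42-43 | 100 43-44 | 106 44-45 | 100 45-46 | 106 46-47 | 100 47-49 |
Completion: 100=49  101=21  102=19  103=8  104=43  105=6  106=47
Turnaround (C−A): 100=46  101=15  102=10  103=5  104=30  105=6  106=35
Waiting = turnaround − burst: 100=30, 101=11, 102=7, 103=3, 104=21, 105=2, 106=24
Total waiting = 30 + 11 + 7 + 3 + 21 + 2 + 24 = 98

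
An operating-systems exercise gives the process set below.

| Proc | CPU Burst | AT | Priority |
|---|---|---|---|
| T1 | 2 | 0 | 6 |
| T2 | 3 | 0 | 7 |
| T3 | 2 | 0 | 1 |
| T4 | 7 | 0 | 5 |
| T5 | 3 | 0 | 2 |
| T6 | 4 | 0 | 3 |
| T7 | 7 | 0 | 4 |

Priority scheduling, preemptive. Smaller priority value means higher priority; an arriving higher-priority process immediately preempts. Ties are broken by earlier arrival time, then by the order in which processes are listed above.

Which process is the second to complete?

Timeline: | T3 0-2 | T5 2-5 | T6 5-9 | T7 9-16 | T4 16-23 | T1 23-25 | T2 25-28 |
Completion: T1=25  T2=28  T3=2  T4=23  T5=5  T6=9  T7=16
Turnaround (C−A): T1=25  T2=28  T3=2  T4=23  T5=5  T6=9  T7=16
Finish order: T3 → T5 → T6 → T7 → T4 → T1 → T2

T5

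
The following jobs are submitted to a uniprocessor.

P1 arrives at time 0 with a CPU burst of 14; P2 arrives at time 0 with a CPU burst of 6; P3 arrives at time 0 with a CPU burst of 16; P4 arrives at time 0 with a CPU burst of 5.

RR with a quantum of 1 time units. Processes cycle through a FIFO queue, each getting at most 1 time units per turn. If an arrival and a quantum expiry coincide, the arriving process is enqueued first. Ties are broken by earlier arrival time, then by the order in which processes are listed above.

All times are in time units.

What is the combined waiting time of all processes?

80

Schedule: | P1 0-1 | P2 1-2 | P3 2-3 | P4 3-4 | P1 4-5 | P2 5-6 | P3 6-7 | P4 7-8 | P1 8-9 | P2 9-10 | P3 10-11 | P4 11-12 | P1 12-13 | P2 13-14 | P3 14-15 | P4 15-16 | P1 16-17 | P2 17-18 | P3 18-19 | P4 19-20 | P1 20-21 | P2 21-22 | P3 22-23 | P1 23-24 | P3 24-25 | P1 25-26 | P3 26-27 | P1 27-28 | P3 28-29 | P1 29-30 | P3 30-31 | P1 31-32 | P3 32-33 | P1 33-34 | P3 34-35 | P1 35-36 | P3 36-37 | P1 37-38 | P3 38-41 |
Completion: P1=38  P2=22  P3=41  P4=20
Waiting = turnaround − burst: P1=24, P2=16, P3=25, P4=15
Total waiting = 24 + 16 + 25 + 15 = 80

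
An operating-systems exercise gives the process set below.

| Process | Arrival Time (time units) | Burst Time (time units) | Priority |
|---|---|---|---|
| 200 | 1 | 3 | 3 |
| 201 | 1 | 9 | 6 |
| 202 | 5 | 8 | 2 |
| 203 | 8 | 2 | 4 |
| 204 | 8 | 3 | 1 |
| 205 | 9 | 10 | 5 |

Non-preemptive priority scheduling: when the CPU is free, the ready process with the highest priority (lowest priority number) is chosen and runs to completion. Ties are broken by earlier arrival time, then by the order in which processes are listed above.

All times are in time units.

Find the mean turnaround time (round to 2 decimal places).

14.50

Gantt: | idle 0-1 | 200 1-4 | 201 4-13 | 204 13-16 | 202 16-24 | 203 24-26 | 205 26-36 |
Completion: 200=4  201=13  202=24  203=26  204=16  205=36
Turnaround (C−A): 200=3  201=12  202=19  203=18  204=8  205=27
Turnaround times: 200=3, 201=12, 202=19, 203=18, 204=8, 205=27
Average turnaround = (3+12+19+18+8+27) / 6 = 87/6 = 14.50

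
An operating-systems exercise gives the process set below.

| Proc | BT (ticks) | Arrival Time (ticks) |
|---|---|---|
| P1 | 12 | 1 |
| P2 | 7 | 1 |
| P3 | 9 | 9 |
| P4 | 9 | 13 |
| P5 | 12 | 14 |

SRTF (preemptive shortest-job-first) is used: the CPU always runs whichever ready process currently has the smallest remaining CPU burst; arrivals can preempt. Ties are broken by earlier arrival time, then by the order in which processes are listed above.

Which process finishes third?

P4

Timeline: | idle 0-1 | P2 1-8 | P1 8-9 | P3 9-18 | P4 18-27 | P1 27-38 | P5 38-50 |
Completion: P1=38  P2=8  P3=18  P4=27  P5=50
Turnaround (C−A): P1=37  P2=7  P3=9  P4=14  P5=36
Finish order: P2 → P3 → P4 → P1 → P5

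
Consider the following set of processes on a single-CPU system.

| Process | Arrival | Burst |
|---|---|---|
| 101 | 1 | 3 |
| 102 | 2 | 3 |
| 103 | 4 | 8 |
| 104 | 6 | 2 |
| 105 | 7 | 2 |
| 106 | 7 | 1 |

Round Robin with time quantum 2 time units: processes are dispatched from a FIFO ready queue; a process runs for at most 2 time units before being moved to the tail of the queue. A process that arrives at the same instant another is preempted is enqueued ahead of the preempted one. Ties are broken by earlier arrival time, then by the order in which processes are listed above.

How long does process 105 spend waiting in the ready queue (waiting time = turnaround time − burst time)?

Gantt: | idle 0-1 | 101 1-3 | 102 3-5 | 101 5-6 | 103 6-8 | 102 8-9 | 104 9-11 | 105 11-13 | 106 13-14 | 103 14-20 |
Completion: 101=6  102=9  103=20  104=11  105=13  106=14
Turnaround (C−A): 101=5  102=7  103=16  104=5  105=6  106=7
Waiting(105) = turnaround − burst = 6 − 2 = 4

4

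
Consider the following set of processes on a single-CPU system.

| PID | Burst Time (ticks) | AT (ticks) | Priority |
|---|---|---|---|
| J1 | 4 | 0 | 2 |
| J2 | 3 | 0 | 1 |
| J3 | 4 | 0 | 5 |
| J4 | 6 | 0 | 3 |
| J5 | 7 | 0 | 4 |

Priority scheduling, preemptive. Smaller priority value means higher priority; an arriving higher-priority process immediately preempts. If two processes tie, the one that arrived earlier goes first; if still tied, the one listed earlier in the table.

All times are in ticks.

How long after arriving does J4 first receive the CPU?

7

Timeline: | J2 0-3 | J1 3-7 | J4 7-13 | J5 13-20 | J3 20-24 |
Completion: J1=7  J2=3  J3=24  J4=13  J5=20
Turnaround (C−A): J1=7  J2=3  J3=24  J4=13  J5=20
Response(J4) = first start − arrival = 7 − 0 = 7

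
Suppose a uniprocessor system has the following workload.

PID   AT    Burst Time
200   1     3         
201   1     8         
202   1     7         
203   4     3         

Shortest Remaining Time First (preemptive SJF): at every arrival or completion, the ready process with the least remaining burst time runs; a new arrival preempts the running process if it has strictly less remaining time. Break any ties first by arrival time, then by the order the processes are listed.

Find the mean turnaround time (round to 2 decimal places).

Timeline: | idle 0-1 | 200 1-4 | 203 4-7 | 202 7-14 | 201 14-22 |
Completion: 200=4  201=22  202=14  203=7
Turnaround (C−A): 200=3  201=21  202=13  203=3
Turnaround times: 200=3, 201=21, 202=13, 203=3
Average turnaround = (3+21+13+3) / 4 = 40/4 = 10.00

10.00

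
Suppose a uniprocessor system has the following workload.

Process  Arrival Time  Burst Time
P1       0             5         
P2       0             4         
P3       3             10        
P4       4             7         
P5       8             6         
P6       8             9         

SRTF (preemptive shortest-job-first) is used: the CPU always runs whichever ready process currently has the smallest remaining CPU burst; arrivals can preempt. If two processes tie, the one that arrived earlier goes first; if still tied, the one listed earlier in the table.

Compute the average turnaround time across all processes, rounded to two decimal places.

Timeline: | P2 0-4 | P1 4-9 | P5 9-15 | P4 15-22 | P6 22-31 | P3 31-41 |
Completion: P1=9  P2=4  P3=41  P4=22  P5=15  P6=31
Turnaround (C−A): P1=9  P2=4  P3=38  P4=18  P5=7  P6=23
Turnaround times: P1=9, P2=4, P3=38, P4=18, P5=7, P6=23
Average turnaround = (9+4+38+18+7+23) / 6 = 99/6 = 16.50

16.50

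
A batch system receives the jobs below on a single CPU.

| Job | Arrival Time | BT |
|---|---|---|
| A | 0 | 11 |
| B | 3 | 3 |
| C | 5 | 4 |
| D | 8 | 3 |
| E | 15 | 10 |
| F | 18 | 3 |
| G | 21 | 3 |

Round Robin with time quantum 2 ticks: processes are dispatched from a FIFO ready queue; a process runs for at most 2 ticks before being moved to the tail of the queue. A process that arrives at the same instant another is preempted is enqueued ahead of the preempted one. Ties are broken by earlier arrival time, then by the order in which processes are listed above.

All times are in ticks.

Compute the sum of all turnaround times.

105

Gantt: | A 0-4 | B 4-6 | A 6-8 | C 8-10 | B 10-11 | D 11-13 | A 13-15 | C 15-17 | D 17-18 | E 18-20 | A 20-22 | F 22-24 | E 24-26 | G 26-28 | A 28-29 | F 29-30 | E 30-32 | G 32-33 | E 33-37 |
Completion: A=29  B=11  C=17  D=18  E=37  F=30  G=33
Turnaround = completion − arrival: A=29, B=8, C=12, D=10, E=22, F=12, G=12
Total turnaround = 29 + 8 + 12 + 10 + 22 + 12 + 12 = 105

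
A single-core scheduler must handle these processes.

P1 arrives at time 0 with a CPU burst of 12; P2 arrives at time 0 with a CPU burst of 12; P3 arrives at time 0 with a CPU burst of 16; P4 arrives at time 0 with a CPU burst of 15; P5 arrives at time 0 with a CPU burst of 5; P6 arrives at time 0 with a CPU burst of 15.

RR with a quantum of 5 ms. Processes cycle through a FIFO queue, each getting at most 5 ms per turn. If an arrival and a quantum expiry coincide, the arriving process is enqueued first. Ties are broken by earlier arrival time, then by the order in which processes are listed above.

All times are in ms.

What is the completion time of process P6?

Schedule: | P1 0-5 | P2 5-10 | P3 10-15 | P4 15-20 | P5 20-25 | P6 25-30 | P1 30-35 | P2 35-40 | P3 40-45 | P4 45-50 | P6 50-55 | P1 55-57 | P2 57-59 | P3 59-64 | P4 64-69 | P6 69-74 | P3 74-75 |
Completion: P1=57  P2=59  P3=75  P4=69  P5=25  P6=74

74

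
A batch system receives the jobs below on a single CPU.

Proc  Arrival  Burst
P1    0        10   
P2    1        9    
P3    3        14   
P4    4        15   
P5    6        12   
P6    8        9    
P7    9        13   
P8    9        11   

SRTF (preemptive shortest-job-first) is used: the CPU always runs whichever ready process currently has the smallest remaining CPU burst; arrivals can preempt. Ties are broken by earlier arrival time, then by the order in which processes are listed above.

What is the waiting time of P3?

61

Schedule: | P1 0-10 | P2 10-19 | P6 19-28 | P8 28-39 | P5 39-51 | P7 51-64 | P3 64-78 | P4 78-93 |
Completion: P1=10  P2=19  P3=78  P4=93  P5=51  P6=28  P7=64  P8=39
Turnaround (C−A): P1=10  P2=18  P3=75  P4=89  P5=45  P6=20  P7=55  P8=30
Waiting(P3) = turnaround − burst = 75 − 14 = 61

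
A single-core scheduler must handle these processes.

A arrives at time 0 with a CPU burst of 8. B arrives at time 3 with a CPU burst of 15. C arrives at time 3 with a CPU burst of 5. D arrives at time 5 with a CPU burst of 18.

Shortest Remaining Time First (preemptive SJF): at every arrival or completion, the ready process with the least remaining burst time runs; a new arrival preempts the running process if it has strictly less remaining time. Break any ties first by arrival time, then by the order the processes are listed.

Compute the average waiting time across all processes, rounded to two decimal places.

Gantt: | A 0-8 | C 8-13 | B 13-28 | D 28-46 |
Completion: A=8  B=28  C=13  D=46
Turnaround (C−A): A=8  B=25  C=10  D=41
Waiting times: A=0, B=10, C=5, D=23
Average waiting = (0+10+5+23) / 4 = 38/4 = 9.50

9.50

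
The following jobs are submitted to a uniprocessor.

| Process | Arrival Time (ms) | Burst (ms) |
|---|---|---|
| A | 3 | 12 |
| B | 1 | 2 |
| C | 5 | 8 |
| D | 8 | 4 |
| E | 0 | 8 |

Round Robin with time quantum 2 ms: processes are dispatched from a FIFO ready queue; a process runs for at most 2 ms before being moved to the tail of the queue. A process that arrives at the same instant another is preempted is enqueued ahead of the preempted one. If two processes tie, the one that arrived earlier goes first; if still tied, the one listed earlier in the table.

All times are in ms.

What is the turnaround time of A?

Timeline: | E 0-2 | B 2-4 | E 4-6 | A 6-8 | C 8-10 | E 10-12 | D 12-14 | A 14-16 | C 16-18 | E 18-20 | D 20-22 | A 22-24 | C 24-26 | A 26-28 | C 28-30 | A 30-34 |
Completion: A=34  B=4  C=30  D=22  E=20
Turnaround (C−A): A=31  B=3  C=25  D=14  E=20
Turnaround(A) = completion − arrival = 34 − 3 = 31

31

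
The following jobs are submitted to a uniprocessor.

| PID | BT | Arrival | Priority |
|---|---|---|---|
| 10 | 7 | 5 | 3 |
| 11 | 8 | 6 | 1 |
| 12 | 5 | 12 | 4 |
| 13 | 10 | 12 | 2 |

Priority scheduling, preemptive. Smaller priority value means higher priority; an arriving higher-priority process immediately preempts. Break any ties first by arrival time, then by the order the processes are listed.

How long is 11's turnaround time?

Gantt: | idle 0-5 | 10 5-6 | 11 6-14 | 13 14-24 | 10 24-30 | 12 30-35 |
Completion: 10=30  11=14  12=35  13=24
Turnaround (C−A): 10=25  11=8  12=23  13=12
Turnaround(11) = completion − arrival = 14 − 6 = 8

8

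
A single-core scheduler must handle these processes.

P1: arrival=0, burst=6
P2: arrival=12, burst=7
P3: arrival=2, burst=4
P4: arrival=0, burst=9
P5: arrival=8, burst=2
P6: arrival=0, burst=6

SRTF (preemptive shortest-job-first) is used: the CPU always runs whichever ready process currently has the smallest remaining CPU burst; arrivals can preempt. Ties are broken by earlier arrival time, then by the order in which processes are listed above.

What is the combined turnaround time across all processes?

83

Schedule: | P1 0-6 | P3 6-10 | P5 10-12 | P6 12-18 | P2 18-25 | P4 25-34 |
Completion: P1=6  P2=25  P3=10  P4=34  P5=12  P6=18
Turnaround (C−A): P1=6  P2=13  P3=8  P4=34  P5=4  P6=18
Turnaround = completion − arrival: P1=6, P2=13, P3=8, P4=34, P5=4, P6=18
Total turnaround = 6 + 13 + 8 + 34 + 4 + 18 = 83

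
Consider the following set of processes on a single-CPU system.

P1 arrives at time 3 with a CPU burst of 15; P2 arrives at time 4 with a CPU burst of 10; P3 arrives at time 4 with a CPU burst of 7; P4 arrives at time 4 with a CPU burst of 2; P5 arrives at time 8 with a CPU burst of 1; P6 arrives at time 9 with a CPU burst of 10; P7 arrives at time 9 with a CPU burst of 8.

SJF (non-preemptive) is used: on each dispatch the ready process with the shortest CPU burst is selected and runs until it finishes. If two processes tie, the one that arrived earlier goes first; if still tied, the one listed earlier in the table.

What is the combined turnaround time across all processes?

183

Timeline: | idle 0-3 | P1 3-18 | P5 18-19 | P4 19-21 | P3 21-28 | P7 28-36 | P2 36-46 | P6 46-56 |
Completion: P1=18  P2=46  P3=28  P4=21  P5=19  P6=56  P7=36
Turnaround = completion − arrival: P1=15, P2=42, P3=24, P4=17, P5=11, P6=47, P7=27
Total turnaround = 15 + 42 + 24 + 17 + 11 + 47 + 27 = 183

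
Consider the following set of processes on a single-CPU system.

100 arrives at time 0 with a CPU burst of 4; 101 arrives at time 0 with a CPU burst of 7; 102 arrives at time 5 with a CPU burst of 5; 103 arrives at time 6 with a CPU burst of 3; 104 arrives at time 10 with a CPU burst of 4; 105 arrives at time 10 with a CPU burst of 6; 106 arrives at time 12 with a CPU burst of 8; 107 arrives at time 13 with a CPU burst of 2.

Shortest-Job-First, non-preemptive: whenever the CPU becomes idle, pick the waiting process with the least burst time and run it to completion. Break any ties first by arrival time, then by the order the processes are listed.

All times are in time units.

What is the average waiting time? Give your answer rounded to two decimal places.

Timeline: | 100 0-4 | 101 4-11 | 103 11-14 | 107 14-16 | 104 16-20 | 102 20-25 | 105 25-31 | 106 31-39 |
Completion: 100=4  101=11  102=25  103=14  104=20  105=31  106=39  107=16
Waiting times: 100=0, 101=4, 102=15, 103=5, 104=6, 105=15, 106=19, 107=1
Average waiting = (0+4+15+5+6+15+19+1) / 8 = 65/8 = 8.13

8.13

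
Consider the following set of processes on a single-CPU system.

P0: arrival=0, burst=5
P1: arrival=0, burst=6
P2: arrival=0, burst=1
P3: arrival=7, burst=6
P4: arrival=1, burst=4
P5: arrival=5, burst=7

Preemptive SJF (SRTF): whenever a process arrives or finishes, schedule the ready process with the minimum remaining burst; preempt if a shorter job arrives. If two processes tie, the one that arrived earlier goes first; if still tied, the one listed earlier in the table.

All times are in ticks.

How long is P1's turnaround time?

Timeline: | P2 0-1 | P4 1-5 | P0 5-10 | P1 10-16 | P3 16-22 | P5 22-29 |
Completion: P0=10  P1=16  P2=1  P3=22  P4=5  P5=29
Turnaround (C−A): P0=10  P1=16  P2=1  P3=15  P4=4  P5=24
Turnaround(P1) = completion − arrival = 16 − 0 = 16

16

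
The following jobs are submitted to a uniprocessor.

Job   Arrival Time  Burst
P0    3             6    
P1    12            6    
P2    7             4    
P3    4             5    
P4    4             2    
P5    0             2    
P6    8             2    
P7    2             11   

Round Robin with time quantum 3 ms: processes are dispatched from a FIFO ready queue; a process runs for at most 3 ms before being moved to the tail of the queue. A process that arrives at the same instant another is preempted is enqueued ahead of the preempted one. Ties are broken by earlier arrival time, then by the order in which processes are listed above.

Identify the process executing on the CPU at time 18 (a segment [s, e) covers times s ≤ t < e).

Schedule: | P5 0-2 | P7 2-5 | P0 5-8 | P3 8-11 | P4 11-13 | P7 13-16 | P2 16-19 | P6 19-21 | P0 21-24 | P3 24-26 | P1 26-29 | P7 29-32 | P2 32-33 | P1 33-36 | P7 36-38 |
Completion: P0=24  P1=36  P2=33  P3=26  P4=13  P5=2  P6=21  P7=38
Turnaround (C−A): P0=21  P1=24  P2=26  P3=22  P4=9  P5=2  P6=13  P7=36

P2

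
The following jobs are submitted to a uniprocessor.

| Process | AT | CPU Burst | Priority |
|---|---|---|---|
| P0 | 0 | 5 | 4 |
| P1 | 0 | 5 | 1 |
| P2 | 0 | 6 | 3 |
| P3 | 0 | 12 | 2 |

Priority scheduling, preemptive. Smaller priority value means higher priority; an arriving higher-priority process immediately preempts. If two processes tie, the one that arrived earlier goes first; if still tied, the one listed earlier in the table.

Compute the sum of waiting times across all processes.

Timeline: | P1 0-5 | P3 5-17 | P2 17-23 | P0 23-28 |
Completion: P0=28  P1=5  P2=23  P3=17
Turnaround (C−A): P0=28  P1=5  P2=23  P3=17
Waiting = turnaround − burst: P0=23, P1=0, P2=17, P3=5
Total waiting = 23 + 0 + 17 + 5 = 45

45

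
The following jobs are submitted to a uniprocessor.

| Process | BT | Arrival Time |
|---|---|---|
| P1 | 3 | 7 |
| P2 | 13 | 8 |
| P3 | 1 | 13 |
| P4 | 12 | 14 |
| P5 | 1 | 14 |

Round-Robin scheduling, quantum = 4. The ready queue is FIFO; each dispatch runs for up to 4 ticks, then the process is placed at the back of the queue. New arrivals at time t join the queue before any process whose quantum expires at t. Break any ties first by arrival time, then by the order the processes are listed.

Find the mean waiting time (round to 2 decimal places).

Schedule: | idle 0-7 | P1 7-10 | P2 10-14 | P3 14-15 | P4 15-19 | P5 19-20 | P2 20-24 | P4 24-28 | P2 28-32 | P4 32-36 | P2 36-37 |
Completion: P1=10  P2=37  P3=15  P4=36  P5=20
Waiting times: P1=0, P2=16, P3=1, P4=10, P5=5
Average waiting = (0+16+1+10+5) / 5 = 32/5 = 6.40

6.40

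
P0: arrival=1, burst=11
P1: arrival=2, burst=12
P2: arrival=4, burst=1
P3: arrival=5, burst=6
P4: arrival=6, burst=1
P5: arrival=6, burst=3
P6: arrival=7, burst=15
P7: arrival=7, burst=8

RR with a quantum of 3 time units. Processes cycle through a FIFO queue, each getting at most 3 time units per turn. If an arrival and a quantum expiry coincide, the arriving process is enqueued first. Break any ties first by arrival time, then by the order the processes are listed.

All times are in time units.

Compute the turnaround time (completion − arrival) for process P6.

51

Timeline: | idle 0-1 | P0 1-4 | P1 4-7 | P2 7-8 | P0 8-11 | P3 11-14 | P4 14-15 | P5 15-18 | P6 18-21 | P7 21-24 | P1 24-27 | P0 27-30 | P3 30-33 | P6 33-36 | P7 36-39 | P1 39-42 | P0 42-44 | P6 44-47 | P7 47-49 | P1 49-52 | P6 52-58 |
Completion: P0=44  P1=52  P2=8  P3=33  P4=15  P5=18  P6=58  P7=49
Turnaround(P6) = completion − arrival = 58 − 7 = 51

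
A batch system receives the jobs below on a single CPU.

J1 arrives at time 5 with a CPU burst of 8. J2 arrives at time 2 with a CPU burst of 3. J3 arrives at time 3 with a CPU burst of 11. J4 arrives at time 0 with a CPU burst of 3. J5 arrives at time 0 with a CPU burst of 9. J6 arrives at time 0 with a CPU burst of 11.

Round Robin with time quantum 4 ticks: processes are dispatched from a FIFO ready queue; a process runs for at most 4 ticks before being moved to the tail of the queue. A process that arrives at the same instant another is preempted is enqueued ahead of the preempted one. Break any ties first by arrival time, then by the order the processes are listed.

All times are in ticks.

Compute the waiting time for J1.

25

Schedule: | J4 0-3 | J5 3-7 | J6 7-11 | J2 11-14 | J3 14-18 | J1 18-22 | J5 22-26 | J6 26-30 | J3 30-34 | J1 34-38 | J5 38-39 | J6 39-42 | J3 42-45 |
Completion: J1=38  J2=14  J3=45  J4=3  J5=39  J6=42
Turnaround (C−A): J1=33  J2=12  J3=42  J4=3  J5=39  J6=42
Waiting(J1) = turnaround − burst = 33 − 8 = 25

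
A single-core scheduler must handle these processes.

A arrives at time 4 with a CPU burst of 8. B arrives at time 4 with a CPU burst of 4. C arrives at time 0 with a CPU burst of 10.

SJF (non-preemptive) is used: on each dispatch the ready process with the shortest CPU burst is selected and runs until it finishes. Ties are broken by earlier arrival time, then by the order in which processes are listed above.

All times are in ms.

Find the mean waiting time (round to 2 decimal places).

Gantt: | C 0-10 | B 10-14 | A 14-22 |
Completion: A=22  B=14  C=10
Waiting times: A=10, B=6, C=0
Average waiting = (10+6+0) / 3 = 16/3 = 5.33

5.33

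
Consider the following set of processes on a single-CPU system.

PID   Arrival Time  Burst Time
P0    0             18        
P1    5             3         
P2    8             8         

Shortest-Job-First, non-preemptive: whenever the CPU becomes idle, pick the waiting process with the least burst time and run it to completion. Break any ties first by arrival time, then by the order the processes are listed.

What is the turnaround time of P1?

16

Timeline: | P0 0-18 | P1 18-21 | P2 21-29 |
Completion: P0=18  P1=21  P2=29
Turnaround(P1) = completion − arrival = 21 − 5 = 16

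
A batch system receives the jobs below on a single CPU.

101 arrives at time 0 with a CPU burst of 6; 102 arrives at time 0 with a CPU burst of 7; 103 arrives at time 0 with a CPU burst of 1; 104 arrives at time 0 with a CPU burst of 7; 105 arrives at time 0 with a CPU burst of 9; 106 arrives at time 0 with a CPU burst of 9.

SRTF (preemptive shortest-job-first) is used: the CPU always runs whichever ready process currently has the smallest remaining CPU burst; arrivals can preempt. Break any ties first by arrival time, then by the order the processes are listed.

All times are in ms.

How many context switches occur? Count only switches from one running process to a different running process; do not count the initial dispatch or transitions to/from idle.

5

Gantt: | 103 0-1 | 101 1-7 | 102 7-14 | 104 14-21 | 105 21-30 | 106 30-39 |
Completion: 101=7  102=14  103=1  104=21  105=30  106=39
Turnaround (C−A): 101=7  102=14  103=1  104=21  105=30  106=39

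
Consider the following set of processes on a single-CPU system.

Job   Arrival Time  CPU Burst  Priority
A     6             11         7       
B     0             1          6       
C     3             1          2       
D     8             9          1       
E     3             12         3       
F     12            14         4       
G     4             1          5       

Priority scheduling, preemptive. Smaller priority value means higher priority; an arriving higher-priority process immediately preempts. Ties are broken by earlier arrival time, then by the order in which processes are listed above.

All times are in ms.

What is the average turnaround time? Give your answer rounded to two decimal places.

20.14

Schedule: | B 0-1 | idle 1-3 | C 3-4 | E 4-8 | D 8-17 | E 17-25 | F 25-39 | G 39-40 | A 40-51 |
Completion: A=51  B=1  C=4  D=17  E=25  F=39  G=40
Turnaround times: A=45, B=1, C=1, D=9, E=22, F=27, G=36
Average turnaround = (45+1+1+9+22+27+36) / 7 = 141/7 = 20.14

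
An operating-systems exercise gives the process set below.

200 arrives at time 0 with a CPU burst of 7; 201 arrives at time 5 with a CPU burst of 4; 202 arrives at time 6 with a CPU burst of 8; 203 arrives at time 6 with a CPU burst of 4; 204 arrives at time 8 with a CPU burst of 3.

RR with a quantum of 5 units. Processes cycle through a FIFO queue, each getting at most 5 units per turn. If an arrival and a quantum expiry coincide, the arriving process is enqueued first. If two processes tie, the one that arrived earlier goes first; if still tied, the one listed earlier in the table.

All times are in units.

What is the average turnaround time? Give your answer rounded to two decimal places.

Timeline: | 200 0-5 | 201 5-9 | 200 9-11 | 202 11-16 | 203 16-20 | 204 20-23 | 202 23-26 |
Completion: 200=11  201=9  202=26  203=20  204=23
Turnaround (C−A): 200=11  201=4  202=20  203=14  204=15
Turnaround times: 200=11, 201=4, 202=20, 203=14, 204=15
Average turnaround = (11+4+20+14+15) / 5 = 64/5 = 12.80

12.80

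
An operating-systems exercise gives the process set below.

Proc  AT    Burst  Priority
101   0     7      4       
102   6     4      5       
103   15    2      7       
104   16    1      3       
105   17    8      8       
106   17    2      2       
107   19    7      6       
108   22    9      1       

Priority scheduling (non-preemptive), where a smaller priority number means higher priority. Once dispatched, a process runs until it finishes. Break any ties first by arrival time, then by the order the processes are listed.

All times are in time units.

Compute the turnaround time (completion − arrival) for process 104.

Timeline: | 101 0-7 | 102 7-11 | idle 11-15 | 103 15-17 | 106 17-19 | 104 19-20 | 107 20-27 | 108 27-36 | 105 36-44 |
Completion: 101=7  102=11  103=17  104=20  105=44  106=19  107=27  108=36
Turnaround(104) = completion − arrival = 20 − 16 = 4

4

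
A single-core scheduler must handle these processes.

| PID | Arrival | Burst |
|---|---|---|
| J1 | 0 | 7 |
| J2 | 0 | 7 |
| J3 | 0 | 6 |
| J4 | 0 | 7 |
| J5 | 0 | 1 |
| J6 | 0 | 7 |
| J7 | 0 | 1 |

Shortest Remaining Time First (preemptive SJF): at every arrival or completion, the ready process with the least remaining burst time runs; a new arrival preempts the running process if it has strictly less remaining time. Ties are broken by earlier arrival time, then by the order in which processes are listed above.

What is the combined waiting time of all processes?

77

Gantt: | J5 0-1 | J7 1-2 | J3 2-8 | J1 8-15 | J2 15-22 | J4 22-29 | J6 29-36 |
Completion: J1=15  J2=22  J3=8  J4=29  J5=1  J6=36  J7=2
Turnaround (C−A): J1=15  J2=22  J3=8  J4=29  J5=1  J6=36  J7=2
Waiting = turnaround − burst: J1=8, J2=15, J3=2, J4=22, J5=0, J6=29, J7=1
Total waiting = 8 + 15 + 2 + 22 + 0 + 29 + 1 = 77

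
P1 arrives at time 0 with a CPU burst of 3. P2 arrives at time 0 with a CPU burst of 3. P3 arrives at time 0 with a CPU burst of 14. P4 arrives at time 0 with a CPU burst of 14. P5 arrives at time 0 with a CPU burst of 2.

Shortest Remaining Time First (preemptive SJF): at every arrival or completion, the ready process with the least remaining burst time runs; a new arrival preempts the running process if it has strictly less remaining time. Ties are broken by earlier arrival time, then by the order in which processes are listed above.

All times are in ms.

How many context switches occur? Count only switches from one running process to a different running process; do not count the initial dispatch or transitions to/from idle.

4

Gantt: | P5 0-2 | P1 2-5 | P2 5-8 | P3 8-22 | P4 22-36 |
Completion: P1=5  P2=8  P3=22  P4=36  P5=2
Turnaround (C−A): P1=5  P2=8  P3=22  P4=36  P5=2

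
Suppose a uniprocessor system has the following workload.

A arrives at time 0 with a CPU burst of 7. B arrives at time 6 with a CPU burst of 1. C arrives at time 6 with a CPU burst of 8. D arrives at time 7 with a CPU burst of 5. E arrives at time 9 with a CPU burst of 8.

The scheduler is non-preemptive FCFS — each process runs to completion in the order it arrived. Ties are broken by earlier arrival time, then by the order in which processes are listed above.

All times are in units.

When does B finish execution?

Gantt: | A 0-7 | B 7-8 | C 8-16 | D 16-21 | E 21-29 |
Completion: A=7  B=8  C=16  D=21  E=29

8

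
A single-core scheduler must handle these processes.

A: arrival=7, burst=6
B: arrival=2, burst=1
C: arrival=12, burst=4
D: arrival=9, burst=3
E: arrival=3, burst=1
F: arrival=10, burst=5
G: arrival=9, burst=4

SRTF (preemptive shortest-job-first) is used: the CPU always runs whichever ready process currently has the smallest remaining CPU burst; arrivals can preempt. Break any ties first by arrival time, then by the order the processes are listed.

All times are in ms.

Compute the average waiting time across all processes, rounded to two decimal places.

Schedule: | idle 0-2 | B 2-3 | E 3-4 | idle 4-7 | A 7-9 | D 9-12 | A 12-16 | G 16-20 | C 20-24 | F 24-29 |
Completion: A=16  B=3  C=24  D=12  E=4  F=29  G=20
Turnaround (C−A): A=9  B=1  C=12  D=3  E=1  F=19  G=11
Waiting times: A=3, B=0, C=8, D=0, E=0, F=14, G=7
Average waiting = (3+0+8+0+0+14+7) / 7 = 32/7 = 4.57

4.57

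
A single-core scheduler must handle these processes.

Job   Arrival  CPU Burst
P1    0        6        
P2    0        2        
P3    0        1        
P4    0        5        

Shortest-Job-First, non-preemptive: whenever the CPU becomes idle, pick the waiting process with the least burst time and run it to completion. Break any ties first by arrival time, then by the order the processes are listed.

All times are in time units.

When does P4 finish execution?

8

Timeline: | P3 0-1 | P2 1-3 | P4 3-8 | P1 8-14 |
Completion: P1=14  P2=3  P3=1  P4=8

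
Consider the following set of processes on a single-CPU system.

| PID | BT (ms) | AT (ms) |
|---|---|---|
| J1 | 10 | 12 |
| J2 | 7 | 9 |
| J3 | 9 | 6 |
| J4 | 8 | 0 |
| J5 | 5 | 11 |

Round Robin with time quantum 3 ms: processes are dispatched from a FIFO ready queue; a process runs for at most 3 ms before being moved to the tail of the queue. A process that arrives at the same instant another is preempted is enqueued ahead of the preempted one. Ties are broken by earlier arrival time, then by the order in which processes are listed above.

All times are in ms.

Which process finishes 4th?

Timeline: | J4 0-6 | J3 6-9 | J4 9-11 | J2 11-14 | J3 14-17 | J5 17-20 | J1 20-23 | J2 23-26 | J3 26-29 | J5 29-31 | J1 31-34 | J2 34-35 | J1 35-39 |
Completion: J1=39  J2=35  J3=29  J4=11  J5=31
Turnaround (C−A): J1=27  J2=26  J3=23  J4=11  J5=20
Finish order: J4 → J3 → J5 → J2 → J1

J2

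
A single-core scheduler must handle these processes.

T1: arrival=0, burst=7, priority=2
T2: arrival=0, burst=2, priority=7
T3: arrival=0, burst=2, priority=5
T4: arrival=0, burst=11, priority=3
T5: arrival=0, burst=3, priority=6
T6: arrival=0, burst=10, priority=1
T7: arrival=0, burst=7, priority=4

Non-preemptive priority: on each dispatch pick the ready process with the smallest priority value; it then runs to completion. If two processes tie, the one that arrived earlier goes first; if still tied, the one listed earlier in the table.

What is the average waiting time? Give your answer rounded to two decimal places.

Timeline: | T6 0-10 | T1 10-17 | T4 17-28 | T7 28-35 | T3 35-37 | T5 37-40 | T2 40-42 |
Completion: T1=17  T2=42  T3=37  T4=28  T5=40  T6=10  T7=35
Turnaround (C−A): T1=17  T2=42  T3=37  T4=28  T5=40  T6=10  T7=35
Waiting times: T1=10, T2=40, T3=35, T4=17, T5=37, T6=0, T7=28
Average waiting = (10+40+35+17+37+0+28) / 7 = 167/7 = 23.86

23.86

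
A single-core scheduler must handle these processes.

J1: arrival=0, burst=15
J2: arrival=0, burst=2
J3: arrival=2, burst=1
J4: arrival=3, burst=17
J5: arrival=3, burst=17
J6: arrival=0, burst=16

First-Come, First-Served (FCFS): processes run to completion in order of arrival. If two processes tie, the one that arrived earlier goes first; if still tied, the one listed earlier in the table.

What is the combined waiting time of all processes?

142

Schedule: | J1 0-15 | J2 15-17 | J6 17-33 | J3 33-34 | J4 34-51 | J5 51-68 |
Completion: J1=15  J2=17  J3=34  J4=51  J5=68  J6=33
Waiting = turnaround − burst: J1=0, J2=15, J3=31, J4=31, J5=48, J6=17
Total waiting = 0 + 15 + 31 + 31 + 48 + 17 = 142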